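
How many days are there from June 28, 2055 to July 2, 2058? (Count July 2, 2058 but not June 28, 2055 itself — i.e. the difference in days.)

Jun 28, 2055 → Jun 28, 2056: 366 days (Feb 29, 2056 is in that span).
Jun 28, 2056 → Jun 28, 2057: 365 days.
Jun 28, 2057 → Jul 28, 2057: 30 days (June has 30).
Jul 28, 2057 → Aug 28, 2057: 31 days (July has 31).
Aug 28, 2057 → Sep 28, 2057: 31 days (August has 31).
Sep 28, 2057 → Oct 28, 2057: 30 days (September has 30).
Oct 28, 2057 → Nov 28, 2057: 31 days (October has 31).
Nov 28, 2057 → Dec 28, 2057: 30 days (November has 30).
Dec 28, 2057 → Jan 28, 2058: 31 days (December has 31).
Jan 28, 2058 → Feb 28, 2058: 31 days (January has 31).
Feb 28, 2058 → Mar 28, 2058: 28 days (February has 28).
Mar 28, 2058 → Apr 28, 2058: 31 days (March has 31).
Apr 28, 2058 → May 28, 2058: 30 days (April has 30).
May 28, 2058 → Jun 28, 2058: 31 days (May has 31).
Jun 28, 2058 → Jul 2, 2058: 4 days.
Total: 1100 days.

1100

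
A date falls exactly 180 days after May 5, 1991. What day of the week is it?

First find the weekday of May 5, 1991. Doomsday rule: the anchor day for the 1900s is Wednesday. For year 91: 91÷12 = 7 r 7, and 7÷4 = 1, so 7+7+1 = 15.
Wednesday + 15 ≡ Thursday — that's 1991's doomsday.
In May the doomsday date is May 9.
May 5 is 4 days before May 9; 4 mod 7 = 4, so Thursday − 4 = Sunday.
180 mod 7 = 5, so 180 days after a Sunday is Sunday + 5 = Friday.

Friday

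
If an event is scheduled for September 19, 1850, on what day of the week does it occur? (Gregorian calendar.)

Doomsday rule: the anchor day for the 1800s is Friday. For year 50: 50÷12 = 4 r 2, and 2÷4 = 0, so 4+2+0 = 6.
Friday + 6 ≡ Thursday — that's 1850's doomsday.
In September the doomsday date is Sep 5.
Sep 19 is 14 days after Sep 5; 14 mod 7 = 0, so Thursday + 0 = Thursday.

Thursday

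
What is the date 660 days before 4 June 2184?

August 14, 2182

−366 (one year; includes Feb 29, 2184) → Jun 4, 2183 (294 left).
−4 → May 31, 2183 (end of May, 31 days; 290 left).
−31 → Apr 30, 2183 (end of Apr, 30 days; 259 left).
−30 → Mar 31, 2183 (end of Mar, 31 days; 229 left).
−31 → Feb 28, 2183 (end of Feb, 28 days; 198 left).
−28 → Jan 31, 2183 (end of Jan, 31 days; 170 left).
−31 → Dec 31, 2182 (end of Dec, 31 days; 139 left).
−31 → Nov 30, 2182 (end of Nov, 30 days; 108 left).
−30 → Oct 31, 2182 (end of Oct, 31 days; 78 left).
−31 → Sep 30, 2182 (end of Sep, 30 days; 47 left).
−30 → Aug 31, 2182 (end of Aug, 31 days; 17 left).
−17 → Aug 14, 2182.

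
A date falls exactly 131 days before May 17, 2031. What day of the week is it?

May 17, 2031 is a Saturday.
131 mod 7 = 5, so 131 days before a Saturday is Saturday − 5 = Monday.

Monday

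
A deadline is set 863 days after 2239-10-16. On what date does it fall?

February 25, 2242

+366 (one year; includes Feb 29, 2240) → Oct 16, 2240 (497 left).
+365 (one year) → Oct 16, 2241 (132 left).
Oct has 31 days: +16 → Nov 1, 2241 (116 left).
Nov has 30 days: +30 → Dec 1, 2241 (86 left).
Dec has 31 days: +31 → Jan 1, 2242 (55 left).
Jan has 31 days: +31 → Feb 1, 2242 (24 left).
+24 → Feb 25, 2242.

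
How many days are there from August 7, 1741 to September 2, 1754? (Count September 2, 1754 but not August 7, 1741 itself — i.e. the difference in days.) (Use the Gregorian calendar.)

Aug 7, 1741 → Aug 7, 1742: 365 days.
Aug 7, 1742 → Aug 7, 1743: 365 days.
Aug 7, 1743 → Aug 7, 1744: 366 days (Feb 29, 1744 is in that span).
Aug 7, 1744 → Aug 7, 1745: 365 days.
Aug 7, 1745 → Aug 7, 1746: 365 days.
Aug 7, 1746 → Aug 7, 1747: 365 days.
Aug 7, 1747 → Aug 7, 1748: 366 days (Feb 29, 1748 is in that span).
Aug 7, 1748 → Aug 7, 1749: 365 days.
Aug 7, 1749 → Aug 7, 1750: 365 days.
Aug 7, 1750 → Aug 7, 1751: 365 days.
Aug 7, 1751 → Aug 7, 1752: 366 days (Feb 29, 1752 is in that span).
Aug 7, 1752 → Aug 7, 1753: 365 days.
Aug 7, 1753 → Sep 7, 1753: 31 days (August has 31).
Sep 7, 1753 → Oct 7, 1753: 30 days (September has 30).
Oct 7, 1753 → Nov 7, 1753: 31 days (October has 31).
Nov 7, 1753 → Dec 7, 1753: 30 days (November has 30).
Dec 7, 1753 → Jan 7, 1754: 31 days (December has 31).
Jan 7, 1754 → Feb 7, 1754: 31 days (January has 31).
Feb 7, 1754 → Mar 7, 1754: 28 days (February has 28).
Mar 7, 1754 → Apr 7, 1754: 31 days (March has 31).
Apr 7, 1754 → May 7, 1754: 30 days (April has 30).
May 7, 1754 → Jun 7, 1754: 31 days (May has 31).
Jun 7, 1754 → Jul 7, 1754: 30 days (June has 30).
Jul 7, 1754 → Aug 7, 1754: 31 days (July has 31).
Aug 7, 1754 → Sep 2, 1754: 26 days.
Total: 4774 days.

4774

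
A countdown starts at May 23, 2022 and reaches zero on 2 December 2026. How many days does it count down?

May 23, 2022 → May 23, 2023: 365 days.
May 23, 2023 → May 23, 2024: 366 days (Feb 29, 2024 is in that span).
May 23, 2024 → May 23, 2025: 365 days.
May 23, 2025 → May 23, 2026: 365 days.
May 23, 2026 → Jun 23, 2026: 31 days (May has 31).
Jun 23, 2026 → Jul 23, 2026: 30 days (June has 30).
Jul 23, 2026 → Aug 23, 2026: 31 days (July has 31).
Aug 23, 2026 → Sep 23, 2026: 31 days (August has 31).
Sep 23, 2026 → Oct 23, 2026: 30 days (September has 30).
Oct 23, 2026 → Nov 23, 2026: 31 days (October has 31).
Nov 23, 2026 → Dec 2, 2026: 9 days.
Total: 1654 days.

1654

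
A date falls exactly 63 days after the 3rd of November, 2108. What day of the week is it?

Saturday

Nov 3, 2108 is a Saturday.
63 mod 7 = 0, so 63 days after a Saturday is Saturday + 0 = Saturday.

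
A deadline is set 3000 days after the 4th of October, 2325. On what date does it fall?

December 21, 2333

+365 (one year) → Oct 4, 2326 (2635 left).
+365 (one year) → Oct 4, 2327 (2270 left).
+366 (one year; includes Feb 29, 2328) → Oct 4, 2328 (1904 left).
+365 (one year) → Oct 4, 2329 (1539 left).
+365 (one year) → Oct 4, 2330 (1174 left).
+365 (one year) → Oct 4, 2331 (809 left).
+366 (one year; includes Feb 29, 2332) → Oct 4, 2332 (443 left).
+365 (one year) → Oct 4, 2333 (78 left).
Oct has 31 days: +28 → Nov 1, 2333 (50 left).
Nov has 30 days: +30 → Dec 1, 2333 (20 left).
+20 → Dec 21, 2333.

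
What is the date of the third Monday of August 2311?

August 1, 2311 is a Tuesday.
The first Monday is therefore August 7 (6 days later).
The third Monday is 7 + 2×7 = August 21.

August 21, 2311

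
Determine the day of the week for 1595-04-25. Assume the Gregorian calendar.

Doomsday rule: the anchor day for the 1500s is Wednesday. For year 95: 95÷12 = 7 r 11, and 11÷4 = 2, so 7+11+2 = 20.
Wednesday + 20 ≡ Tuesday — that's 1595's doomsday.
In April the doomsday date is Apr 4.
Apr 25 is 21 days after Apr 4; 21 mod 7 = 0, so Tuesday + 0 = Tuesday.

Tuesday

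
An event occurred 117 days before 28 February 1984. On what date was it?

November 3, 1983

−28 → Jan 31, 1984 (end of Jan, 31 days; 89 left).
−31 → Dec 31, 1983 (end of Dec, 31 days; 58 left).
−31 → Nov 30, 1983 (end of Nov, 30 days; 27 left).
−27 → Nov 3, 1983.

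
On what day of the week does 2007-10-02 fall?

Doomsday rule: the anchor day for the 2000s is Tuesday. For year 07: 7÷12 = 0 r 7, and 7÷4 = 1, so 0+7+1 = 8.
Tuesday + 8 ≡ Wednesday — that's 2007's doomsday.
In October the doomsday date is Oct 10.
Oct 2 is 8 days before Oct 10; 8 mod 7 = 1, so Wednesday − 1 = Tuesday.

Tuesday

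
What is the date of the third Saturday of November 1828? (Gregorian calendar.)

November 1, 1828 is a Saturday.
The first Saturday is therefore November 1 (same day).
The third Saturday is 1 + 2×7 = November 15.

November 15, 1828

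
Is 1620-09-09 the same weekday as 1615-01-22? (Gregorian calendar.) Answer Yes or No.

From Jan 22, 1615 to Sep 9, 1620 is 2057 days.
2057 mod 7 = 6, so they are different weekdays.
(Jan 22, 1615 is a Thursday; Sep 9, 1620 is a Wednesday.)

No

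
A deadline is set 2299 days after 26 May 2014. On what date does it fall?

September 10, 2020

+365 (one year) → May 26, 2015 (1934 left).
+366 (one year; includes Feb 29, 2016) → May 26, 2016 (1568 left).
+365 (one year) → May 26, 2017 (1203 left).
+365 (one year) → May 26, 2018 (838 left).
+365 (one year) → May 26, 2019 (473 left).
+366 (one year; includes Feb 29, 2020) → May 26, 2020 (107 left).
May has 31 days: +6 → Jun 1, 2020 (101 left).
Jun has 30 days: +30 → Jul 1, 2020 (71 left).
Jul has 31 days: +31 → Aug 1, 2020 (40 left).
Aug has 31 days: +31 → Sep 1, 2020 (9 left).
+9 → Sep 10, 2020.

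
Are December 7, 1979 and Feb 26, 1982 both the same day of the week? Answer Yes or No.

From Dec 7, 1979 to Feb 26, 1982 is 812 days.
812 mod 7 = 0, so they are the same weekday.
(Dec 7, 1979 is a Friday; Feb 26, 1982 is a Friday.)

Yes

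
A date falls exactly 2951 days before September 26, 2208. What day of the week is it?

Thursday

First find the weekday of Sep 26, 2208. Doomsday rule: the anchor day for the 2200s is Friday. For year 08: 8÷12 = 0 r 8, and 8÷4 = 2, so 0+8+2 = 10.
Friday + 10 ≡ Monday — that's 2208's doomsday.
In September the doomsday date is Sep 5.
Sep 26 is 21 days after Sep 5; 21 mod 7 = 0, so Monday + 0 = Monday.
2951 mod 7 = 4, so 2951 days before a Monday is Monday − 4 = Thursday.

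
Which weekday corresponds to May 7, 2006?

Sunday

Doomsday rule: the anchor day for the 2000s is Tuesday. For year 06: 6÷12 = 0 r 6, and 6÷4 = 1, so 0+6+1 = 7.
Tuesday + 7 ≡ Tuesday — that's 2006's doomsday.
In May the doomsday date is May 9.
May 7 is 2 days before May 9; 2 mod 7 = 2, so Tuesday − 2 = Sunday.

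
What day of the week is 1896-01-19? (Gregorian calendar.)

Sunday

Doomsday rule: the anchor day for the 1800s is Friday. For year 96: 96÷12 = 8 r 0, and 0÷4 = 0, so 8+0+0 = 8.
Friday + 8 ≡ Saturday — that's 1896's doomsday.
In January the doomsday date is Jan 4 (1896 is a leap year (divisible by 4)).
Jan 19 is 15 days after Jan 4; 15 mod 7 = 1, so Saturday + 1 = Sunday.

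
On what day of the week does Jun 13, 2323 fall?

Wednesday

Doomsday rule: the anchor day for the 2300s is Wednesday. For year 23: 23÷12 = 1 r 11, and 11÷4 = 2, so 1+11+2 = 14.
Wednesday + 14 ≡ Wednesday — that's 2323's doomsday.
In June the doomsday date is Jun 6.
Jun 13 is 7 days after Jun 6; 7 mod 7 = 0, so Wednesday + 0 = Wednesday.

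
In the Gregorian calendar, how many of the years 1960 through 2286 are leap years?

Multiples of 4 in [1960,2286]: 82.
Of those, multiples of 100: 3 (not leap unless ÷400).
Multiples of 400: 1.
Leap years = 82 − 3 + 1 = 80.

80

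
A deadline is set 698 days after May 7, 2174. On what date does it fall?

+365 (one year) → May 7, 2175 (333 left).
May has 31 days: +25 → Jun 1, 2175 (308 left).
Jun has 30 days: +30 → Jul 1, 2175 (278 left).
Jul has 31 days: +31 → Aug 1, 2175 (247 left).
Aug has 31 days: +31 → Sep 1, 2175 (216 left).
Sep has 30 days: +30 → Oct 1, 2175 (186 left).
Oct has 31 days: +31 → Nov 1, 2175 (155 left).
Nov has 30 days: +30 → Dec 1, 2175 (125 left).
Dec has 31 days: +31 → Jan 1, 2176 (94 left).
Jan has 31 days: +31 → Feb 1, 2176 (63 left).
Feb has 29 days: +29 → Mar 1, 2176 (34 left).
Mar has 31 days: +31 → Apr 1, 2176 (3 left).
+3 → Apr 4, 2176.

April 4, 2176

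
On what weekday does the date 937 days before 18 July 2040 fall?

Thursday

Jul 18, 2040 is a Wednesday.
937 mod 7 = 6, so 937 days before a Wednesday is Wednesday − 6 = Thursday.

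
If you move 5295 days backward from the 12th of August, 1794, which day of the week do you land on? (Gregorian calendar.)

Saturday

Aug 12, 1794 is a Tuesday.
5295 mod 7 = 3, so 5295 days before a Tuesday is Tuesday − 3 = Saturday.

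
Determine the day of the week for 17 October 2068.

Doomsday rule: the anchor day for the 2000s is Tuesday. For year 68: 68÷12 = 5 r 8, and 8÷4 = 2, so 5+8+2 = 15.
Tuesday + 15 ≡ Wednesday — that's 2068's doomsday.
In October the doomsday date is Oct 10.
Oct 17 is 7 days after Oct 10; 7 mod 7 = 0, so Wednesday + 0 = Wednesday.

Wednesday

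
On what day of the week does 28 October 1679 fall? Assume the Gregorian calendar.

Saturday

Doomsday rule: the anchor day for the 1600s is Tuesday. For year 79: 79÷12 = 6 r 7, and 7÷4 = 1, so 6+7+1 = 14.
Tuesday + 14 ≡ Tuesday — that's 1679's doomsday.
In October the doomsday date is Oct 10.
Oct 28 is 18 days after Oct 10; 18 mod 7 = 4, so Tuesday + 4 = Saturday.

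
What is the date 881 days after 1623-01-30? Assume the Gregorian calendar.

June 29, 1625

+365 (one year) → Jan 30, 1624 (516 left).
+366 (one year; includes Feb 29, 1624) → Jan 30, 1625 (150 left).
Jan has 31 days: +2 → Feb 1, 1625 (148 left).
Feb has 28 days: +28 → Mar 1, 1625 (120 left).
Mar has 31 days: +31 → Apr 1, 1625 (89 left).
Apr has 30 days: +30 → May 1, 1625 (59 left).
May has 31 days: +31 → Jun 1, 1625 (28 left).
+28 → Jun 29, 1625.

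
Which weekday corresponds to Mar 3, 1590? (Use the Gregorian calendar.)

Saturday

Doomsday rule: the anchor day for the 1500s is Wednesday. For year 90: 90÷12 = 7 r 6, and 6÷4 = 1, so 7+6+1 = 14.
Wednesday + 14 ≡ Wednesday — that's 1590's doomsday.
In March the doomsday date is Mar 14.
Mar 3 is 11 days before Mar 14; 11 mod 7 = 4, so Wednesday − 4 = Saturday.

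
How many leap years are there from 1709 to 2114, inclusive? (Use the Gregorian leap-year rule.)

Multiples of 4 in [1709,2114]: 101.
Of those, multiples of 100: 4 (not leap unless ÷400).
Multiples of 400: 1.
Leap years = 101 − 4 + 1 = 98.

98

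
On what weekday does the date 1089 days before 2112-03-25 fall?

Mar 25, 2112 is a Friday.
1089 mod 7 = 4, so 1089 days before a Friday is Friday − 4 = Monday.

Monday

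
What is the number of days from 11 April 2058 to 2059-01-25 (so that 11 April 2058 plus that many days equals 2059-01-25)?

289

Apr 11, 2058 → May 11, 2058: 30 days (April has 30).
May 11, 2058 → Jun 11, 2058: 31 days (May has 31).
Jun 11, 2058 → Jul 11, 2058: 30 days (June has 30).
Jul 11, 2058 → Aug 11, 2058: 31 days (July has 31).
Aug 11, 2058 → Sep 11, 2058: 31 days (August has 31).
Sep 11, 2058 → Oct 11, 2058: 30 days (September has 30).
Oct 11, 2058 → Nov 11, 2058: 31 days (October has 31).
Nov 11, 2058 → Dec 11, 2058: 30 days (November has 30).
Dec 11, 2058 → Jan 11, 2059: 31 days (December has 31).
Jan 11, 2059 → Jan 25, 2059: 14 days.
Total: 289 days.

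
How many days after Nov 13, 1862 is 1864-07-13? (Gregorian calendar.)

608

Nov 13, 1862 → Nov 13, 1863: 365 days.
Nov 13, 1863 → Dec 13, 1863: 30 days (November has 30).
Dec 13, 1863 → Jan 13, 1864: 31 days (December has 31).
Jan 13, 1864 → Feb 13, 1864: 31 days (January has 31).
Feb 13, 1864 → Mar 13, 1864: 29 days (February has 29).
Mar 13, 1864 → Apr 13, 1864: 31 days (March has 31).
Apr 13, 1864 → May 13, 1864: 30 days (April has 30).
May 13, 1864 → Jun 13, 1864: 31 days (May has 31).
Jun 13, 1864 → Jul 13, 1864: 30 days.
Total: 608 days.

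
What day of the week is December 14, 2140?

Doomsday rule: the anchor day for the 2100s is Sunday. For year 40: 40÷12 = 3 r 4, and 4÷4 = 1, so 3+4+1 = 8.
Sunday + 8 ≡ Monday — that's 2140's doomsday.
In December the doomsday date is Dec 12.
Dec 14 is 2 days after Dec 12; 2 mod 7 = 2, so Monday + 2 = Wednesday.

Wednesday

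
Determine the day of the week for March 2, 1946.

Saturday

Doomsday rule: the anchor day for the 1900s is Wednesday. For year 46: 46÷12 = 3 r 10, and 10÷4 = 2, so 3+10+2 = 15.
Wednesday + 15 ≡ Thursday — that's 1946's doomsday.
In March the doomsday date is Mar 14.
Mar 2 is 12 days before Mar 14; 12 mod 7 = 5, so Thursday − 5 = Saturday.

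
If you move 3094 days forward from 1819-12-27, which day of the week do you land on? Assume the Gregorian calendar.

Monday

First find the weekday of Dec 27, 1819. Doomsday rule: the anchor day for the 1800s is Friday. For year 19: 19÷12 = 1 r 7, and 7÷4 = 1, so 1+7+1 = 9.
Friday + 9 ≡ Sunday — that's 1819's doomsday.
In December the doomsday date is Dec 12.
Dec 27 is 15 days after Dec 12; 15 mod 7 = 1, so Sunday + 1 = Monday.
3094 mod 7 = 0, so 3094 days after a Monday is Monday + 0 = Monday.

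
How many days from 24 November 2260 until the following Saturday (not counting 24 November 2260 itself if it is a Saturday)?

Nov 24, 2260 is a Saturday.
From Saturday to the next Saturday is 7 days.

7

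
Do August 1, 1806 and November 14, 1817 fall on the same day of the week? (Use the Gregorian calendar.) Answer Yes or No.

Yes

From Aug 1, 1806 to Nov 14, 1817 is 4123 days.
4123 mod 7 = 0, so they are the same weekday.
(Aug 1, 1806 is a Friday; Nov 14, 1817 is a Friday.)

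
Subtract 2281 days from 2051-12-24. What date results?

September 25, 2045

−365 (one year) → Dec 24, 2050 (1916 left).
−365 (one year) → Dec 24, 2049 (1551 left).
−365 (one year) → Dec 24, 2048 (1186 left).
−366 (one year; includes Feb 29, 2048) → Dec 24, 2047 (820 left).
−365 (one year) → Dec 24, 2046 (455 left).
−365 (one year) → Dec 24, 2045 (90 left).
−24 → Nov 30, 2045 (end of Nov, 30 days; 66 left).
−30 → Oct 31, 2045 (end of Oct, 31 days; 36 left).
−31 → Sep 30, 2045 (end of Sep, 30 days; 5 left).
−5 → Sep 25, 2045.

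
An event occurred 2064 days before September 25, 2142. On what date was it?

January 30, 2137

−365 (one year) → Sep 25, 2141 (1699 left).
−365 (one year) → Sep 25, 2140 (1334 left).
−366 (one year; includes Feb 29, 2140) → Sep 25, 2139 (968 left).
−365 (one year) → Sep 25, 2138 (603 left).
−365 (one year) → Sep 25, 2137 (238 left).
−25 → Aug 31, 2137 (end of Aug, 31 days; 213 left).
−31 → Jul 31, 2137 (end of Jul, 31 days; 182 left).
−31 → Jun 30, 2137 (end of Jun, 30 days; 151 left).
−30 → May 31, 2137 (end of May, 31 days; 121 left).
−31 → Apr 30, 2137 (end of Apr, 30 days; 90 left).
−30 → Mar 31, 2137 (end of Mar, 31 days; 60 left).
−31 → Feb 28, 2137 (end of Feb, 28 days; 29 left).
−28 → Jan 31, 2137 (end of Jan, 31 days; 1 left).
−1 → Jan 30, 2137.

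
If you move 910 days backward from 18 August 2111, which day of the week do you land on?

First find the weekday of Aug 18, 2111. Doomsday rule: the anchor day for the 2100s is Sunday. For year 11: 11÷12 = 0 r 11, and 11÷4 = 2, so 0+11+2 = 13.
Sunday + 13 ≡ Saturday — that's 2111's doomsday.
In August the doomsday date is Aug 8.
Aug 18 is 10 days after Aug 8; 10 mod 7 = 3, so Saturday + 3 = Tuesday.
910 mod 7 = 0, so 910 days before a Tuesday is Tuesday − 0 = Tuesday.

Tuesday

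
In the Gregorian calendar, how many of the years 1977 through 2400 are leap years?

Multiples of 4 in [1977,2400]: 106.
Of those, multiples of 100: 5 (not leap unless ÷400).
Multiples of 400: 2.
Leap years = 106 − 5 + 2 = 103.

103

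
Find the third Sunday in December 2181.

December 1, 2181 is a Saturday.
The first Sunday is therefore December 2 (1 days later).
The third Sunday is 2 + 2×7 = December 16.

December 16, 2181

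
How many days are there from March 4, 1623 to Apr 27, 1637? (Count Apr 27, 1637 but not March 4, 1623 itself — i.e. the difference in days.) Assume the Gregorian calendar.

Mar 4, 1623 → Mar 4, 1624: 366 days (Feb 29, 1624 is in that span).
Mar 4, 1624 → Mar 4, 1625: 365 days.
Mar 4, 1625 → Mar 4, 1626: 365 days.
Mar 4, 1626 → Mar 4, 1627: 365 days.
Mar 4, 1627 → Mar 4, 1628: 366 days (Feb 29, 1628 is in that span).
Mar 4, 1628 → Mar 4, 1629: 365 days.
Mar 4, 1629 → Mar 4, 1630: 365 days.
Mar 4, 1630 → Mar 4, 1631: 365 days.
Mar 4, 1631 → Mar 4, 1632: 366 days (Feb 29, 1632 is in that span).
Mar 4, 1632 → Mar 4, 1633: 365 days.
Mar 4, 1633 → Mar 4, 1634: 365 days.
Mar 4, 1634 → Mar 4, 1635: 365 days.
Mar 4, 1635 → Mar 4, 1636: 366 days (Feb 29, 1636 is in that span).
Mar 4, 1636 → Mar 4, 1637: 365 days.
Mar 4, 1637 → Apr 4, 1637: 31 days (March has 31).
Apr 4, 1637 → Apr 27, 1637: 23 days.
Total: 5168 days.

5168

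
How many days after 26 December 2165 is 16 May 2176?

Dec 26, 2165 → Dec 26, 2166: 365 days.
Dec 26, 2166 → Dec 26, 2167: 365 days.
Dec 26, 2167 → Dec 26, 2168: 366 days (Feb 29, 2168 is in that span).
Dec 26, 2168 → Dec 26, 2169: 365 days.
Dec 26, 2169 → Dec 26, 2170: 365 days.
Dec 26, 2170 → Dec 26, 2171: 365 days.
Dec 26, 2171 → Dec 26, 2172: 366 days (Feb 29, 2172 is in that span).
Dec 26, 2172 → Dec 26, 2173: 365 days.
Dec 26, 2173 → Dec 26, 2174: 365 days.
Dec 26, 2174 → Dec 26, 2175: 365 days.
Dec 26, 2175 → Jan 26, 2176: 31 days (December has 31).
Jan 26, 2176 → Feb 26, 2176: 31 days (January has 31).
Feb 26, 2176 → Mar 26, 2176: 29 days (February has 29).
Mar 26, 2176 → Apr 26, 2176: 31 days (March has 31).
Apr 26, 2176 → May 16, 2176: 20 days.
Total: 3794 days.

3794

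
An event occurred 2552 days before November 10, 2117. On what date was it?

November 15, 2110

−365 (one year) → Nov 10, 2116 (2187 left).
−366 (one year; includes Feb 29, 2116) → Nov 10, 2115 (1821 left).
−365 (one year) → Nov 10, 2114 (1456 left).
−365 (one year) → Nov 10, 2113 (1091 left).
−365 (one year) → Nov 10, 2112 (726 left).
−366 (one year; includes Feb 29, 2112) → Nov 10, 2111 (360 left).
−10 → Oct 31, 2111 (end of Oct, 31 days; 350 left).
−31 → Sep 30, 2111 (end of Sep, 30 days; 319 left).
−30 → Aug 31, 2111 (end of Aug, 31 days; 289 left).
−31 → Jul 31, 2111 (end of Jul, 31 days; 258 left).
−31 → Jun 30, 2111 (end of Jun, 30 days; 227 left).
−30 → May 31, 2111 (end of May, 31 days; 197 left).
−31 → Apr 30, 2111 (end of Apr, 30 days; 166 left).
−30 → Mar 31, 2111 (end of Mar, 31 days; 136 left).
−31 → Feb 28, 2111 (end of Feb, 28 days; 105 left).
−28 → Jan 31, 2111 (end of Jan, 31 days; 77 left).
−31 → Dec 31, 2110 (end of Dec, 31 days; 46 left).
−31 → Nov 30, 2110 (end of Nov, 30 days; 15 left).
−15 → Nov 15, 2110.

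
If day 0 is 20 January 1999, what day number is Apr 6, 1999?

Jan 20, 1999 → Feb 20, 1999: 31 days (January has 31).
Feb 20, 1999 → Mar 20, 1999: 28 days (February has 28).
Mar 20, 1999 → Apr 6, 1999: 17 days.
Total: 76 days.

76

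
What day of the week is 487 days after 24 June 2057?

Thursday

Jun 24, 2057 is a Sunday.
487 mod 7 = 4, so 487 days after a Sunday is Sunday + 4 = Thursday.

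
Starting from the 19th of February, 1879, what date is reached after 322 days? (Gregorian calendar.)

January 7, 1880

Feb has 28 days: +10 → Mar 1, 1879 (312 left).
Mar has 31 days: +31 → Apr 1, 1879 (281 left).
Apr has 30 days: +30 → May 1, 1879 (251 left).
May has 31 days: +31 → Jun 1, 1879 (220 left).
Jun has 30 days: +30 → Jul 1, 1879 (190 left).
Jul has 31 days: +31 → Aug 1, 1879 (159 left).
Aug has 31 days: +31 → Sep 1, 1879 (128 left).
Sep has 30 days: +30 → Oct 1, 1879 (98 left).
Oct has 31 days: +31 → Nov 1, 1879 (67 left).
Nov has 30 days: +30 → Dec 1, 1879 (37 left).
Dec has 31 days: +31 → Jan 1, 1880 (6 left).
+6 → Jan 7, 1880.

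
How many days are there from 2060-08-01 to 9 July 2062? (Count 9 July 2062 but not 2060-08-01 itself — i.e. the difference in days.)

707

Aug 1, 2060 → Aug 1, 2061: 365 days.
Aug 1, 2061 → Sep 1, 2061: 31 days (August has 31).
Sep 1, 2061 → Oct 1, 2061: 30 days (September has 30).
Oct 1, 2061 → Nov 1, 2061: 31 days (October has 31).
Nov 1, 2061 → Dec 1, 2061: 30 days (November has 30).
Dec 1, 2061 → Jan 1, 2062: 31 days (December has 31).
Jan 1, 2062 → Feb 1, 2062: 31 days (January has 31).
Feb 1, 2062 → Mar 1, 2062: 28 days (February has 28).
Mar 1, 2062 → Apr 1, 2062: 31 days (March has 31).
Apr 1, 2062 → May 1, 2062: 30 days (April has 30).
May 1, 2062 → Jun 1, 2062: 31 days (May has 31).
Jun 1, 2062 → Jul 1, 2062: 30 days (June has 30).
Jul 1, 2062 → Jul 9, 2062: 8 days.
Total: 707 days.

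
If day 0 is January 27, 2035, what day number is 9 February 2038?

Jan 27, 2035 → Jan 27, 2036: 365 days.
Jan 27, 2036 → Jan 27, 2037: 366 days (Feb 29, 2036 is in that span).
Jan 27, 2037 → Feb 27, 2037: 31 days (January has 31).
Feb 27, 2037 → Mar 27, 2037: 28 days (February has 28).
Mar 27, 2037 → Apr 27, 2037: 31 days (March has 31).
Apr 27, 2037 → May 27, 2037: 30 days (April has 30).
May 27, 2037 → Jun 27, 2037: 31 days (May has 31).
Jun 27, 2037 → Jul 27, 2037: 30 days (June has 30).
Jul 27, 2037 → Aug 27, 2037: 31 days (July has 31).
Aug 27, 2037 → Sep 27, 2037: 31 days (August has 31).
Sep 27, 2037 → Oct 27, 2037: 30 days (September has 30).
Oct 27, 2037 → Nov 27, 2037: 31 days (October has 31).
Nov 27, 2037 → Dec 27, 2037: 30 days (November has 30).
Dec 27, 2037 → Jan 27, 2038: 31 days (December has 31).
Jan 27, 2038 → Feb 9, 2038: 13 days.
Total: 1109 days.

1109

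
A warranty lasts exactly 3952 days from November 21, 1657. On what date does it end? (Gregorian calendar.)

September 16, 1668

+365 (one year) → Nov 21, 1658 (3587 left).
+365 (one year) → Nov 21, 1659 (3222 left).
+366 (one year; includes Feb 29, 1660) → Nov 21, 1660 (2856 left).
+365 (one year) → Nov 21, 1661 (2491 left).
+365 (one year) → Nov 21, 1662 (2126 left).
+365 (one year) → Nov 21, 1663 (1761 left).
+366 (one year; includes Feb 29, 1664) → Nov 21, 1664 (1395 left).
+365 (one year) → Nov 21, 1665 (1030 left).
+365 (one year) → Nov 21, 1666 (665 left).
+365 (one year) → Nov 21, 1667 (300 left).
Nov has 30 days: +10 → Dec 1, 1667 (290 left).
Dec has 31 days: +31 → Jan 1, 1668 (259 left).
Jan has 31 days: +31 → Feb 1, 1668 (228 left).
Feb has 29 days: +29 → Mar 1, 1668 (199 left).
Mar has 31 days: +31 → Apr 1, 1668 (168 left).
Apr has 30 days: +30 → May 1, 1668 (138 left).
May has 31 days: +31 → Jun 1, 1668 (107 left).
Jun has 30 days: +30 → Jul 1, 1668 (77 left).
Jul has 31 days: +31 → Aug 1, 1668 (46 left).
Aug has 31 days: +31 → Sep 1, 1668 (15 left).
+15 → Sep 16, 1668.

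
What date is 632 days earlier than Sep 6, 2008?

December 14, 2006

−366 (one year; includes Feb 29, 2008) → Sep 6, 2007 (266 left).
−6 → Aug 31, 2007 (end of Aug, 31 days; 260 left).
−31 → Jul 31, 2007 (end of Jul, 31 days; 229 left).
−31 → Jun 30, 2007 (end of Jun, 30 days; 198 left).
−30 → May 31, 2007 (end of May, 31 days; 168 left).
−31 → Apr 30, 2007 (end of Apr, 30 days; 137 left).
−30 → Mar 31, 2007 (end of Mar, 31 days; 107 left).
−31 → Feb 28, 2007 (end of Feb, 28 days; 76 left).
−28 → Jan 31, 2007 (end of Jan, 31 days; 48 left).
−31 → Dec 31, 2006 (end of Dec, 31 days; 17 left).
−17 → Dec 14, 2006.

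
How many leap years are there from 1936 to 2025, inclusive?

23

Multiples of 4 in [1936,2025]: 23.
Of those, multiples of 100: 1 (not leap unless ÷400).
Multiples of 400: 1.
Leap years = 23 − 1 + 1 = 23.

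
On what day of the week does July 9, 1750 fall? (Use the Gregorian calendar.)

Doomsday rule: the anchor day for the 1700s is Sunday. For year 50: 50÷12 = 4 r 2, and 2÷4 = 0, so 4+2+0 = 6.
Sunday + 6 ≡ Saturday — that's 1750's doomsday.
In July the doomsday date is Jul 11.
Jul 9 is 2 days before Jul 11; 2 mod 7 = 2, so Saturday − 2 = Thursday.

Thursday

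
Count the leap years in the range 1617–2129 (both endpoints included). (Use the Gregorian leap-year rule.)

Multiples of 4 in [1617,2129]: 128.
Of those, multiples of 100: 5 (not leap unless ÷400).
Multiples of 400: 1.
Leap years = 128 − 5 + 1 = 124.

124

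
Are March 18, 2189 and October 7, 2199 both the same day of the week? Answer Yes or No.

No

From Mar 18, 2189 to Oct 7, 2199 is 3855 days.
3855 mod 7 = 5, so they are different weekdays.
(Mar 18, 2189 is a Wednesday; Oct 7, 2199 is a Monday.)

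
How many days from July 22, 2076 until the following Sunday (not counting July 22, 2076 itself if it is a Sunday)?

Jul 22, 2076 is a Wednesday.
From Wednesday to the next Sunday is 4 days.

4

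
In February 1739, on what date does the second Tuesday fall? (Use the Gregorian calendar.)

February 10, 1739

February 1, 1739 is a Sunday.
The first Tuesday is therefore February 3 (2 days later).
The second Tuesday is 3 + 1×7 = February 10.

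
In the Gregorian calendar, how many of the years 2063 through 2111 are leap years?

Multiples of 4 in [2063,2111]: 12.
Of those, multiples of 100: 1 (not leap unless ÷400).
Multiples of 400: 0.
Leap years = 12 − 1 + 0 = 11.

11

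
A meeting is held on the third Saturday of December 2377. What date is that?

December 17, 2377

December 1, 2377 is a Thursday.
The first Saturday is therefore December 3 (2 days later).
The third Saturday is 3 + 2×7 = December 17.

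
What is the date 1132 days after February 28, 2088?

+366 (one year; includes Feb 29, 2088) → Feb 28, 2089 (766 left).
+365 (one year) → Feb 28, 2090 (401 left).
+365 (one year) → Feb 28, 2091 (36 left).
Feb has 28 days: +1 → Mar 1, 2091 (35 left).
Mar has 31 days: +31 → Apr 1, 2091 (4 left).
+4 → Apr 5, 2091.

April 5, 2091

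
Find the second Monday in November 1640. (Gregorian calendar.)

November 12, 1640

November 1, 1640 is a Thursday.
The first Monday is therefore November 5 (4 days later).
The second Monday is 5 + 1×7 = November 12.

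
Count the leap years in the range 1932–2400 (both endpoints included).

Multiples of 4 in [1932,2400]: 118.
Of those, multiples of 100: 5 (not leap unless ÷400).
Multiples of 400: 2.
Leap years = 118 − 5 + 2 = 115.

115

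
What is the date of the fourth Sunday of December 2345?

December 23, 2345

December 1, 2345 is a Saturday.
The first Sunday is therefore December 2 (1 days later).
The fourth Sunday is 2 + 3×7 = December 23.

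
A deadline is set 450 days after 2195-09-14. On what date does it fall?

+366 (one year; includes Feb 29, 2196) → Sep 14, 2196 (84 left).
Sep has 30 days: +17 → Oct 1, 2196 (67 left).
Oct has 31 days: +31 → Nov 1, 2196 (36 left).
Nov has 30 days: +30 → Dec 1, 2196 (6 left).
+6 → Dec 7, 2196.

December 7, 2196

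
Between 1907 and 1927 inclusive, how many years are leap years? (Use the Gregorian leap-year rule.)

Multiples of 4 in [1907,1927]: 5.
Of those, multiples of 100: 0 (not leap unless ÷400).
Multiples of 400: 0.
Leap years = 5 − 0 + 0 = 5.

5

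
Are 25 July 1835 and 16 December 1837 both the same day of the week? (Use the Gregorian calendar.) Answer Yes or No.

Yes

From Jul 25, 1835 to Dec 16, 1837 is 875 days.
875 mod 7 = 0, so they are the same weekday.
(Jul 25, 1835 is a Saturday; Dec 16, 1837 is a Saturday.)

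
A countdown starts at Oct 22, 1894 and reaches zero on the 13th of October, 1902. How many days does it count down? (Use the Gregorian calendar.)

2912

Oct 22, 1894 → Oct 22, 1895: 365 days.
Oct 22, 1895 → Oct 22, 1896: 366 days (Feb 29, 1896 is in that span).
Oct 22, 1896 → Oct 22, 1897: 365 days.
Oct 22, 1897 → Oct 22, 1898: 365 days.
Oct 22, 1898 → Oct 22, 1899: 365 days.
Oct 22, 1899 → Oct 22, 1900: 365 days.
Oct 22, 1900 → Oct 22, 1901: 365 days.
Oct 22, 1901 → Nov 22, 1901: 31 days (October has 31).
Nov 22, 1901 → Dec 22, 1901: 30 days (November has 30).
Dec 22, 1901 → Jan 22, 1902: 31 days (December has 31).
Jan 22, 1902 → Feb 22, 1902: 31 days (January has 31).
Feb 22, 1902 → Mar 22, 1902: 28 days (February has 28).
Mar 22, 1902 → Apr 22, 1902: 31 days (March has 31).
Apr 22, 1902 → May 22, 1902: 30 days (April has 30).
May 22, 1902 → Jun 22, 1902: 31 days (May has 31).
Jun 22, 1902 → Jul 22, 1902: 30 days (June has 30).
Jul 22, 1902 → Aug 22, 1902: 31 days (July has 31).
Aug 22, 1902 → Sep 22, 1902: 31 days (August has 31).
Sep 22, 1902 → Oct 13, 1902: 21 days.
Total: 2912 days.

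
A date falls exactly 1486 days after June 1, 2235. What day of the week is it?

Wednesday

Jun 1, 2235 is a Monday.
1486 mod 7 = 2, so 1486 days after a Monday is Monday + 2 = Wednesday.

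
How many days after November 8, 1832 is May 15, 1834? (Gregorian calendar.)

553

Nov 8, 1832 → Nov 8, 1833: 365 days.
Nov 8, 1833 → Dec 8, 1833: 30 days (November has 30).
Dec 8, 1833 → Jan 8, 1834: 31 days (December has 31).
Jan 8, 1834 → Feb 8, 1834: 31 days (January has 31).
Feb 8, 1834 → Mar 8, 1834: 28 days (February has 28).
Mar 8, 1834 → Apr 8, 1834: 31 days (March has 31).
Apr 8, 1834 → May 8, 1834: 30 days (April has 30).
May 8, 1834 → May 15, 1834: 7 days.
Total: 553 days.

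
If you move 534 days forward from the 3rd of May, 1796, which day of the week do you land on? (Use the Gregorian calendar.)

First find the weekday of May 3, 1796. Doomsday rule: the anchor day for the 1700s is Sunday. For year 96: 96÷12 = 8 r 0, and 0÷4 = 0, so 8+0+0 = 8.
Sunday + 8 ≡ Monday — that's 1796's doomsday.
In May the doomsday date is May 9.
May 3 is 6 days before May 9; 6 mod 7 = 6, so Monday − 6 = Tuesday.
534 mod 7 = 2, so 534 days after a Tuesday is Tuesday + 2 = Thursday.

Thursday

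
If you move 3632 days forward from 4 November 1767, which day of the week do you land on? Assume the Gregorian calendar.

Tuesday

First find the weekday of Nov 4, 1767. Doomsday rule: the anchor day for the 1700s is Sunday. For year 67: 67÷12 = 5 r 7, and 7÷4 = 1, so 5+7+1 = 13.
Sunday + 13 ≡ Saturday — that's 1767's doomsday.
In November the doomsday date is Nov 7.
Nov 4 is 3 days before Nov 7; 3 mod 7 = 3, so Saturday − 3 = Wednesday.
3632 mod 7 = 6, so 3632 days after a Wednesday is Wednesday + 6 = Tuesday.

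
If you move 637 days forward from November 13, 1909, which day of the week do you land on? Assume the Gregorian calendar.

Nov 13, 1909 is a Saturday.
637 mod 7 = 0, so 637 days after a Saturday is Saturday + 0 = Saturday.

Saturday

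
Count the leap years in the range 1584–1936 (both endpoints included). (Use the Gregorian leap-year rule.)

86

Multiples of 4 in [1584,1936]: 89.
Of those, multiples of 100: 4 (not leap unless ÷400).
Multiples of 400: 1.
Leap years = 89 − 4 + 1 = 86.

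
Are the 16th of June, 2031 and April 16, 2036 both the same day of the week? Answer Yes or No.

From Jun 16, 2031 to Apr 16, 2036 is 1766 days.
1766 mod 7 = 2, so they are different weekdays.
(Jun 16, 2031 is a Monday; Apr 16, 2036 is a Wednesday.)

No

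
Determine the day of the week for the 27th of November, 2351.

Tuesday

Doomsday rule: the anchor day for the 2300s is Wednesday. For year 51: 51÷12 = 4 r 3, and 3÷4 = 0, so 4+3+0 = 7.
Wednesday + 7 ≡ Wednesday — that's 2351's doomsday.
In November the doomsday date is Nov 7.
Nov 27 is 20 days after Nov 7; 20 mod 7 = 6, so Wednesday + 6 = Tuesday.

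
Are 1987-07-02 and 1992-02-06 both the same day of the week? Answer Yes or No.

From Jul 2, 1987 to Feb 6, 1992 is 1680 days.
1680 mod 7 = 0, so they are the same weekday.
(Jul 2, 1987 is a Thursday; Feb 6, 1992 is a Thursday.)

Yes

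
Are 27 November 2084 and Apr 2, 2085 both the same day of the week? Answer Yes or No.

Yes

From Nov 27, 2084 to Apr 2, 2085 is 126 days.
126 mod 7 = 0, so they are the same weekday.
(Nov 27, 2084 is a Monday; Apr 2, 2085 is a Monday.)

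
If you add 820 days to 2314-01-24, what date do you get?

+365 (one year) → Jan 24, 2315 (455 left).
+365 (one year) → Jan 24, 2316 (90 left).
Jan has 31 days: +8 → Feb 1, 2316 (82 left).
Feb has 29 days: +29 → Mar 1, 2316 (53 left).
Mar has 31 days: +31 → Apr 1, 2316 (22 left).
+22 → Apr 23, 2316.

April 23, 2316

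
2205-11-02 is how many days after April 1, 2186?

7154

Apr 1, 2186 → Apr 1, 2187: 365 days.
Apr 1, 2187 → Apr 1, 2188: 366 days (Feb 29, 2188 is in that span).
Apr 1, 2188 → Apr 1, 2189: 365 days.
Apr 1, 2189 → Apr 1, 2190: 365 days.
Apr 1, 2190 → Apr 1, 2191: 365 days.
Apr 1, 2191 → Apr 1, 2192: 366 days (Feb 29, 2192 is in that span).
Apr 1, 2192 → Apr 1, 2193: 365 days.
Apr 1, 2193 → Apr 1, 2194: 365 days.
Apr 1, 2194 → Apr 1, 2195: 365 days.
Apr 1, 2195 → Apr 1, 2196: 366 days (Feb 29, 2196 is in that span).
Apr 1, 2196 → Apr 1, 2197: 365 days.
Apr 1, 2197 → Apr 1, 2198: 365 days.
Apr 1, 2198 → Apr 1, 2199: 365 days.
Apr 1, 2199 → Apr 1, 2200: 365 days.
Apr 1, 2200 → Apr 1, 2201: 365 days.
Apr 1, 2201 → Apr 1, 2202: 365 days.
Apr 1, 2202 → Apr 1, 2203: 365 days.
Apr 1, 2203 → Apr 1, 2204: 366 days (Feb 29, 2204 is in that span).
Apr 1, 2204 → Apr 1, 2205: 365 days.
Apr 1, 2205 → May 1, 2205: 30 days (April has 30).
May 1, 2205 → Jun 1, 2205: 31 days (May has 31).
Jun 1, 2205 → Jul 1, 2205: 30 days (June has 30).
Jul 1, 2205 → Aug 1, 2205: 31 days (July has 31).
Aug 1, 2205 → Sep 1, 2205: 31 days (August has 31).
Sep 1, 2205 → Oct 1, 2205: 30 days (September has 30).
Oct 1, 2205 → Nov 1, 2205: 31 days (October has 31).
Nov 1, 2205 → Nov 2, 2205: 1 days.
Total: 7154 days.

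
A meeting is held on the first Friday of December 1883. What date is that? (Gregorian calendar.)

December 7, 1883

December 1, 1883 is a Saturday.
The first Friday is therefore December 7 (6 days later).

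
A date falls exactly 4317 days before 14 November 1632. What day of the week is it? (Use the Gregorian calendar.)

Tuesday

Nov 14, 1632 is a Sunday.
4317 mod 7 = 5, so 4317 days before a Sunday is Sunday − 5 = Tuesday.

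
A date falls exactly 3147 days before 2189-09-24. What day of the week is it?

Sunday

Sep 24, 2189 is a Thursday.
3147 mod 7 = 4, so 3147 days before a Thursday is Thursday − 4 = Sunday.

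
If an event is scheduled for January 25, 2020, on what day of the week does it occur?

Saturday

January 1, 2020 is a Wednesday.
Jan 1, 2020 → Jan 25, 2020: 24 days.
Total: 24 days.
24 mod 7 = 3, so Wednesday + 3 = Saturday.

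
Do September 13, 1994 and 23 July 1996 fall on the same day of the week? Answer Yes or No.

Yes

From Sep 13, 1994 to Jul 23, 1996 is 679 days.
679 mod 7 = 0, so they are the same weekday.
(Sep 13, 1994 is a Tuesday; Jul 23, 1996 is a Tuesday.)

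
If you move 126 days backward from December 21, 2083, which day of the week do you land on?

First find the weekday of Dec 21, 2083. Doomsday rule: the anchor day for the 2000s is Tuesday. For year 83: 83÷12 = 6 r 11, and 11÷4 = 2, so 6+11+2 = 19.
Tuesday + 19 ≡ Sunday — that's 2083's doomsday.
In December the doomsday date is Dec 12.
Dec 21 is 9 days after Dec 12; 9 mod 7 = 2, so Sunday + 2 = Tuesday.
126 mod 7 = 0, so 126 days before a Tuesday is Tuesday − 0 = Tuesday.

Tuesday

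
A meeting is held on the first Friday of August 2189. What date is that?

August 1, 2189 is a Saturday.
The first Friday is therefore August 7 (6 days later).

August 7, 2189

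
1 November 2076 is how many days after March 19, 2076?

227

Mar 19, 2076 → Apr 19, 2076: 31 days (March has 31).
Apr 19, 2076 → May 19, 2076: 30 days (April has 30).
May 19, 2076 → Jun 19, 2076: 31 days (May has 31).
Jun 19, 2076 → Jul 19, 2076: 30 days (June has 30).
Jul 19, 2076 → Aug 19, 2076: 31 days (July has 31).
Aug 19, 2076 → Sep 19, 2076: 31 days (August has 31).
Sep 19, 2076 → Oct 19, 2076: 30 days (September has 30).
Oct 19, 2076 → Nov 1, 2076: 13 days.
Total: 227 days.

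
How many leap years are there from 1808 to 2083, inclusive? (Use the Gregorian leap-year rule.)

68

Multiples of 4 in [1808,2083]: 69.
Of those, multiples of 100: 2 (not leap unless ÷400).
Multiples of 400: 1.
Leap years = 69 − 2 + 1 = 68.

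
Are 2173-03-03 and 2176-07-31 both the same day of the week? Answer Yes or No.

Yes

From Mar 3, 2173 to Jul 31, 2176 is 1246 days.
1246 mod 7 = 0, so they are the same weekday.
(Mar 3, 2173 is a Wednesday; Jul 31, 2176 is a Wednesday.)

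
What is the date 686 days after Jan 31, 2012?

+366 (one year; includes Feb 29, 2012) → Jan 31, 2013 (320 left).
Jan has 31 days: +1 → Feb 1, 2013 (319 left).
Feb has 28 days: +28 → Mar 1, 2013 (291 left).
Mar has 31 days: +31 → Apr 1, 2013 (260 left).
Apr has 30 days: +30 → May 1, 2013 (230 left).
May has 31 days: +31 → Jun 1, 2013 (199 left).
Jun has 30 days: +30 → Jul 1, 2013 (169 left).
Jul has 31 days: +31 → Aug 1, 2013 (138 left).
Aug has 31 days: +31 → Sep 1, 2013 (107 left).
Sep has 30 days: +30 → Oct 1, 2013 (77 left).
Oct has 31 days: +31 → Nov 1, 2013 (46 left).
Nov has 30 days: +30 → Dec 1, 2013 (16 left).
+16 → Dec 17, 2013.

December 17, 2013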